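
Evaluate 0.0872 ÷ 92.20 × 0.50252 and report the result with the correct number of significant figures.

0.0872 ÷ 92.20 × 0.50252 = 0.000475268373102…
Multiplication/division keeps the fewest significant figures: 0.0872 → 3 s.f., 92.20 → 4 s.f., 0.50252 → 5 s.f.; limit is 3.
Rounded to 3 significant figures: 4.75 × 10⁻⁴.

4.75 × 10⁻⁴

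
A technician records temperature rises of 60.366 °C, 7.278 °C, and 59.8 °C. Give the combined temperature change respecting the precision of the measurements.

60.366 °C + 7.278 °C + 59.8 °C = 127.444 °C.
Addition/subtraction keeps the fewest decimal places: 60.366 → 3 decimal places, 7.278 → 3 decimal places, 59.8 → 1 decimal place; limit is 1.
Rounded to 1 decimal place: 1.274 × 10^2 °C.

1.274 × 10^2 °C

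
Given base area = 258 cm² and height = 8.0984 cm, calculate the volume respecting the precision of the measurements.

volume = 258 cm² × 8.0984 cm = 2089.3872 cm³.
258 has 3 significant figures; 8.0984 has 5.
Division/multiplication keeps the fewest: 3 significant figures.
Rounded: 2.09 × 10^3 cm³.

2.09 × 10^3 cm³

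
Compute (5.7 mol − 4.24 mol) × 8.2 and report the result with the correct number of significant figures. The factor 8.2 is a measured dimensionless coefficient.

5.7 mol − 4.24 mol = 1.46 mol; the difference is limited to 1 decimal place (2 s.f.).
Carrying full precision, 1.46 × 8.2 = 11.972 mol; 8.2 has 2 s.f., so the result keeps min(2, 2) = 2 s.f.
Rounded to 2 significant figures: 12 mol.

12 mol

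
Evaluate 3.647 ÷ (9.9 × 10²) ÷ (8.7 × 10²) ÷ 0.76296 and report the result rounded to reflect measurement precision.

5.5 × 10⁻⁶

3.647 ÷ (9.9 × 10²) ÷ (8.7 × 10²) ÷ 0.76296 = 0.00000554982829102…
Multiplication/division keeps the fewest significant figures: 3.647 → 4 s.f., 9.9 × 10² → 2 s.f., 8.7 × 10² → 2 s.f., 0.76296 → 5 s.f.; limit is 2.
Rounded to 2 significant figures: 5.5 × 10⁻⁶.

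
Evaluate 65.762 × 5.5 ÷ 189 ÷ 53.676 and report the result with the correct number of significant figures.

65.762 × 5.5 ÷ 189 ÷ 53.676 = 0.0356529732974…
Multiplication/division keeps the fewest significant figures: 65.762 → 5 s.f., 5.5 → 2 s.f., 189 → 3 s.f., 53.676 → 5 s.f.; limit is 2.
Rounded to 2 significant figures: 0.036.

0.036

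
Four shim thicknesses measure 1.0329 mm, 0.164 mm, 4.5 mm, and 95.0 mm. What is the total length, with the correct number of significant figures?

100.7 mm

1.0329 mm + 0.164 mm + 4.5 mm + 95.0 mm = 100.6969 mm.
Addition/subtraction keeps the fewest decimal places: 1.0329 → 4 decimal places, 0.164 → 3 decimal places, 4.5 → 1 decimal place, 95.0 → 1 decimal place; limit is 1.
Rounded to 1 decimal place: 100.7 mm.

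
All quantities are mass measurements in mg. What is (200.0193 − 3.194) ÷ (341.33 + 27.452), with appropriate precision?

0.53372

200.0193 − 3.194 = 196.8253, limited to 3 d.p. → 6 s.f.; 341.33 + 27.452 = 368.782, limited to 2 d.p. → 5 s.f.
Carrying full precision, 196.8253 ÷ 368.782 = 0.533717209625…; keep min(6, 5) = 5 s.f.
Rounded to 5 significant figures: 0.53372.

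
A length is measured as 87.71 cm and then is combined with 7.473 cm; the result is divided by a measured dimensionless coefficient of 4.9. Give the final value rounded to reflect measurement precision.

87.71 cm + 7.473 cm = 95.183 cm; the sum is limited to 2 decimal places (4 s.f.).
Carrying full precision, 95.183 ÷ 4.9 = 19.4251020408… cm; 4.9 has 2 s.f., so the result keeps min(4, 2) = 2 s.f.
Rounded to 2 significant figures: 19 cm.

19 cm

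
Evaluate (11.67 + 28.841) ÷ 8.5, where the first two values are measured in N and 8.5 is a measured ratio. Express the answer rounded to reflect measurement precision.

11.67 N + 28.841 N = 40.511 N; the sum is limited to 2 decimal places (4 s.f.).
Carrying full precision, 40.511 ÷ 8.5 = 4.766 N; 8.5 has 2 s.f., so the result keeps min(4, 2) = 2 s.f.
Rounded to 2 significant figures: 4.8 N.

4.8 N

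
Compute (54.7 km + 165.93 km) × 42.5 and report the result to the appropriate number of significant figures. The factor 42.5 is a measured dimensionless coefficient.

54.7 km + 165.93 km = 220.63 km; the sum is limited to 1 decimal place (4 s.f.).
Carrying full precision, 220.63 × 42.5 = 9376.775 km; 42.5 has 3 s.f., so the result keeps min(4, 3) = 3 s.f.
Rounded to 3 significant figures: 9.38 × 10^3 km.

9.38 × 10^3 km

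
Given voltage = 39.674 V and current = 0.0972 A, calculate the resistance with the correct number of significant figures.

resistance = 39.674 V ÷ 0.0972 A = 408.16872428… Ω.
39.674 has 5 significant figures; 0.0972 has 3.
Division/multiplication keeps the fewest: 3 significant figures.
Rounded: 4.08 × 10^2 Ω.

4.08 × 10^2 Ω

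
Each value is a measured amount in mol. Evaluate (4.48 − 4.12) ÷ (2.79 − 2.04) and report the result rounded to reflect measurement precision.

0.48

4.48 − 4.12 = 0.36, limited to 2 d.p. → 2 s.f.; 2.79 − 2.04 = 0.75, limited to 2 d.p. → 2 s.f.
Carrying full precision, 0.36 ÷ 0.75 = 0.48; keep min(2, 2) = 2 s.f.
Rounded to 2 significant figures: 0.48.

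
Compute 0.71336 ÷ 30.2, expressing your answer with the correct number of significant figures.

0.71336 ÷ 30.2 = 0.023621192053…
Multiplication/division keeps the fewest significant figures: 0.71336 → 5 s.f., 30.2 → 3 s.f.; limit is 3.
Rounded to 3 significant figures: 0.0236.

0.0236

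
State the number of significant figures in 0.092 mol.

0.092: leading zeros are not significant.

2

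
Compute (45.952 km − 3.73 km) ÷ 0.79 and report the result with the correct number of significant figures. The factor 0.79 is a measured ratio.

45.952 km − 3.73 km = 42.222 km; the difference is limited to 2 decimal places (4 s.f.).
Carrying full precision, 42.222 ÷ 0.79 = 53.4455696203… km; 0.79 has 2 s.f., so the result keeps min(4, 2) = 2 s.f.
Rounded to 2 significant figures: 53 km.

53 km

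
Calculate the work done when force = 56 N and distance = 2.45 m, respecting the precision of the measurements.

1.4 × 10² J

work done = 56 N × 2.45 m = 137.2 J.
56 has 2 significant figures; 2.45 has 3.
Division/multiplication keeps the fewest: 2 significant figures.
Rounded: 1.4 × 10² J.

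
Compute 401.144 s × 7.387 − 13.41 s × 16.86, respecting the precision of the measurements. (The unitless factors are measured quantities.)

2.737 × 10³ s

401.144 × 7.387 = 2963.250728 → 2.963 × 10³ s (4 s.f., last digit at the 10^0 place).
13.41 × 16.86 = 226.0926 → 226.1 s (4 s.f., last digit at the 10^-1 place).
Difference: 2737.158128 s; keep the coarser place, 10^0.
Result: 2.737 × 10³ s.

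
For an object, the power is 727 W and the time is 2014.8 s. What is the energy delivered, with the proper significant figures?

energy delivered = 727 W × 2014.8 s = 1464759.6 J.
727 has 3 significant figures; 2014.8 has 5.
Division/multiplication keeps the fewest: 3 significant figures.
Rounded: 1.46 × 10⁶ J.

1.46 × 10⁶ J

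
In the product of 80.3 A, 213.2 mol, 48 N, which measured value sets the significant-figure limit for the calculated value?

80.3 A → 3 s.f.; 213.2 mol → 4 s.f.; 48 N → 2 s.f.
The fewest is 2 significant figures, from 48 N.

48 N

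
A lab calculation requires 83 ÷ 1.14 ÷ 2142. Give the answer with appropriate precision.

0.034

83 ÷ 1.14 ÷ 2142 = 0.0339902042688…
Multiplication/division keeps the fewest significant figures: 83 → 2 s.f., 1.14 → 3 s.f., 2142 → 4 s.f.; limit is 2.
Rounded to 2 significant figures: 0.034.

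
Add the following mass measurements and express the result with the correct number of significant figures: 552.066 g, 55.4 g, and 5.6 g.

613.1 g

552.066 g + 55.4 g + 5.6 g = 613.066 g.
Addition/subtraction keeps the fewest decimal places: 552.066 → 3 decimal places, 55.4 → 1 decimal place, 5.6 → 1 decimal place; limit is 1.
Rounded to 1 decimal place: 613.1 g.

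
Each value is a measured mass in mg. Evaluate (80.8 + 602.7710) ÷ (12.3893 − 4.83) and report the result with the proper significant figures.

90.4

80.8 + 602.7710 = 683.5710, limited to 1 d.p. → 4 s.f.; 12.3893 − 4.83 = 7.5593, limited to 2 d.p. → 3 s.f.
Carrying full precision, 683.5710 ÷ 7.5593 = 90.4278173905…; keep min(4, 3) = 3 s.f.
Rounded to 3 significant figures: 90.4.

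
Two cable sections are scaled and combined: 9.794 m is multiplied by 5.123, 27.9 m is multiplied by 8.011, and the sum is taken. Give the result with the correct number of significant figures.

9.794 × 5.123 = 50.174662 → 50.17 m (4 s.f., last digit at the 10^-2 place).
27.9 × 8.011 = 223.5069 → 224 m (3 s.f., last digit at the 10^0 place).
Sum: 273.681562 m; keep the coarser place, 10^0.
Result: 274 m.

274 m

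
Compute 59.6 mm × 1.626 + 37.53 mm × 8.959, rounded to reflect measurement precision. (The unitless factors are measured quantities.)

433.1 mm

59.6 × 1.626 = 96.9096 → 96.9 mm (3 s.f., last digit at the 10^-1 place).
37.53 × 8.959 = 336.23127 → 336.2 mm (4 s.f., last digit at the 10^-1 place).
Sum: 433.14087 mm; keep the coarser place, 10^-1.
Result: 433.1 mm.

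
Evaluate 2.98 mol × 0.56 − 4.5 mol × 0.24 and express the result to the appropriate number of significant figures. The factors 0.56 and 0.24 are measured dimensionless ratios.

2.98 × 0.56 = 1.6688 → 1.7 mol (2 s.f., last digit at the 10^-1 place).
4.5 × 0.24 = 1.08 → 1.1 mol (2 s.f., last digit at the 10^-1 place).
Difference: 0.5888 mol; keep the coarser place, 10^-1.
Result: 0.6 mol.

0.6 mol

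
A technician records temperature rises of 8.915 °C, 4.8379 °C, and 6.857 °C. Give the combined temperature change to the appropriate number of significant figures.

20.610 °C

8.915 °C + 4.8379 °C + 6.857 °C = 20.6099 °C.
Addition/subtraction keeps the fewest decimal places: 8.915 → 3 decimal places, 4.8379 → 4 decimal places, 6.857 → 3 decimal places; limit is 3.
Rounded to 3 decimal places: 20.610 °C.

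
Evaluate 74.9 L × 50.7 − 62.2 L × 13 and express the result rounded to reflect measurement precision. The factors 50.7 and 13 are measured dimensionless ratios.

2.99 × 10³ L

74.9 × 50.7 = 3797.43 → 3.80 × 10³ L (3 s.f., last digit at the 10^1 place).
62.2 × 13 = 808.6 → 8.1 × 10² L (2 s.f., last digit at the 10^1 place).
Difference: 2988.83 L; keep the coarser place, 10^1.
Result: 2.99 × 10³ L.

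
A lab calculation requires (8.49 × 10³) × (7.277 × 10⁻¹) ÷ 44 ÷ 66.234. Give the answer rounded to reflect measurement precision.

(8.49 × 10³) × (7.277 × 10⁻¹) ÷ 44 ÷ 66.234 = 2.11995384134…
Multiplication/division keeps the fewest significant figures: 8.49 × 10³ → 3 s.f., 7.277 × 10⁻¹ → 4 s.f., 44 → 2 s.f., 66.234 → 5 s.f.; limit is 2.
Rounded to 2 significant figures: 2.1.

2.1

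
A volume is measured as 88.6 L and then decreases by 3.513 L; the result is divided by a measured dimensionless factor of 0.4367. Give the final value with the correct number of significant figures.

195 L

88.6 L − 3.513 L = 85.087 L; the difference is limited to 1 decimal place (3 s.f.).
Carrying full precision, 85.087 ÷ 0.4367 = 194.840851843… L; 0.4367 has 4 s.f., so the result keeps min(3, 4) = 3 s.f.
Rounded to 3 significant figures: 195 L.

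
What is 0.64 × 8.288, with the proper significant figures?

5.3

0.64 × 8.288 = 5.30432
Multiplication/division keeps the fewest significant figures: 0.64 → 2 s.f., 8.288 → 4 s.f.; limit is 2.
Rounded to 2 significant figures: 5.3.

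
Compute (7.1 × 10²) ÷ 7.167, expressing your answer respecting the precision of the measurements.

(7.1 × 10²) ÷ 7.167 = 99.06515976…
Multiplication/division keeps the fewest significant figures: 7.1 × 10² → 2 s.f., 7.167 → 4 s.f.; limit is 2.
Rounded to 2 significant figures: 99.

99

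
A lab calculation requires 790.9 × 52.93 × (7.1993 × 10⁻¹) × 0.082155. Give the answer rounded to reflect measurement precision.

790.9 × 52.93 × (7.1993 × 10⁻¹) × 0.082155 = 2475.98346927…
Multiplication/division keeps the fewest significant figures: 790.9 → 4 s.f., 52.93 → 4 s.f., 7.1993 × 10⁻¹ → 5 s.f., 0.082155 → 5 s.f.; limit is 4.
Rounded to 4 significant figures: 2476.

2476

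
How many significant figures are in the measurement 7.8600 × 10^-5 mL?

5

7.8600 × 10^-5: in scientific notation every digit of the coefficient is significant.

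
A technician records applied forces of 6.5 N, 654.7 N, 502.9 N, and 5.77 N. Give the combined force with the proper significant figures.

6.5 N + 654.7 N + 502.9 N + 5.77 N = 1169.87 N.
Addition/subtraction keeps the fewest decimal places: 6.5 → 1 decimal place, 654.7 → 1 decimal place, 502.9 → 1 decimal place, 5.77 → 2 decimal places; limit is 1.
Rounded to 1 decimal place: 1169.9 N.

1169.9 N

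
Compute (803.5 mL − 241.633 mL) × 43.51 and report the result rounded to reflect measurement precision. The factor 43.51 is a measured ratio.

2.445 × 10^4 mL

803.5 mL − 241.633 mL = 561.867 mL; the difference is limited to 1 decimal place (4 s.f.).
Carrying full precision, 561.867 × 43.51 = 24446.83317 mL; 43.51 has 4 s.f., so the result keeps min(4, 4) = 4 s.f.
Rounded to 4 significant figures: 2.445 × 10^4 mL.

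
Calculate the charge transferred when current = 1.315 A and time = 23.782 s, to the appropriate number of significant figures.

31.27 C

charge transferred = 1.315 A × 23.782 s = 31.27333 C.
1.315 has 4 significant figures; 23.782 has 5.
Division/multiplication keeps the fewest: 4 significant figures.
Rounded: 31.27 C.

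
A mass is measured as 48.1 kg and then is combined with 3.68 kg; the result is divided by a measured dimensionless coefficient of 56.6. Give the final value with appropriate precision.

0.915 kg

48.1 kg + 3.68 kg = 51.78 kg; the sum is limited to 1 decimal place (3 s.f.).
Carrying full precision, 51.78 ÷ 56.6 = 0.914840989399… kg; 56.6 has 3 s.f., so the result keeps min(3, 3) = 3 s.f.
Rounded to 3 significant figures: 0.915 kg.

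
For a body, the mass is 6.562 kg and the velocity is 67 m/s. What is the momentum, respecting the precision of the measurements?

momentum = 6.562 kg × 67 m/s = 439.654 kg·m/s.
6.562 has 4 significant figures; 67 has 2.
Division/multiplication keeps the fewest: 2 significant figures.
Rounded: 4.4 × 10^2 kg·m/s.

4.4 × 10^2 kg·m/s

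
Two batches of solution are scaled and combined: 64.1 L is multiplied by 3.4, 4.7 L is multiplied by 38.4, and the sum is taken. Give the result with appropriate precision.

64.1 × 3.4 = 217.94 → 2.2 × 10² L (2 s.f., last digit at the 10^1 place).
4.7 × 38.4 = 180.48 → 1.8 × 10² L (2 s.f., last digit at the 10^1 place).
Sum: 398.42 L; keep the coarser place, 10^1.
Result: 4.0 × 10² L.

4.0 × 10² L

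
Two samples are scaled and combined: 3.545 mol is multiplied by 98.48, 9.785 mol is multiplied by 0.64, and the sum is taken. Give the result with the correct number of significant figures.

3.545 × 98.48 = 349.1116 → 349.1 mol (4 s.f., last digit at the 10^-1 place).
9.785 × 0.64 = 6.2624 → 6.3 mol (2 s.f., last digit at the 10^-1 place).
Sum: 355.374 mol; keep the coarser place, 10^-1.
Result: 355.4 mol.

355.4 mol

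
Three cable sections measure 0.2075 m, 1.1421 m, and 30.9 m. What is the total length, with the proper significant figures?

0.2075 m + 1.1421 m + 30.9 m = 32.2496 m.
Addition/subtraction keeps the fewest decimal places: 0.2075 → 4 decimal places, 1.1421 → 4 decimal places, 30.9 → 1 decimal place; limit is 1.
Rounded to 1 decimal place: 32.2 m.

32.2 m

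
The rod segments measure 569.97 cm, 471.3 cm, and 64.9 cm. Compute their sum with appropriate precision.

1.1062 × 10^3 cm

569.97 cm + 471.3 cm + 64.9 cm = 1106.17 cm.
Addition/subtraction keeps the fewest decimal places: 569.97 → 2 decimal places, 471.3 → 1 decimal place, 64.9 → 1 decimal place; limit is 1.
Rounded to 1 decimal place: 1.1062 × 10^3 cm.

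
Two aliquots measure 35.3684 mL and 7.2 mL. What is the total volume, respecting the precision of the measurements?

42.6 mL

35.3684 mL + 7.2 mL = 42.5684 mL.
Addition/subtraction keeps the fewest decimal places: 35.3684 → 4 decimal places, 7.2 → 1 decimal place; limit is 1.
Rounded to 1 decimal place: 42.6 mL.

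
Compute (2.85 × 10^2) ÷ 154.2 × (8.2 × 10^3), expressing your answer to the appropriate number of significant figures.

(2.85 × 10^2) ÷ 154.2 × (8.2 × 10^3) = 15155.6420233…
Multiplication/division keeps the fewest significant figures: 2.85 × 10^2 → 3 s.f., 154.2 → 4 s.f., 8.2 × 10^3 → 2 s.f.; limit is 2.
Rounded to 2 significant figures: 1.5 × 10^4.

1.5 × 10^4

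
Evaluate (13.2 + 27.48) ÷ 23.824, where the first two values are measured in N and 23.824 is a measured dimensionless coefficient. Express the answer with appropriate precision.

1.71 N

13.2 N + 27.48 N = 40.68 N; the sum is limited to 1 decimal place (3 s.f.).
Carrying full precision, 40.68 ÷ 23.824 = 1.70752182673… N; 23.824 has 5 s.f., so the result keeps min(3, 5) = 3 s.f.
Rounded to 3 significant figures: 1.71 N.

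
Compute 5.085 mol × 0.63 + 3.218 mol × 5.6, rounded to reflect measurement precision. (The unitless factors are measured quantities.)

5.085 × 0.63 = 3.20355 → 3.2 mol (2 s.f., last digit at the 10^-1 place).
3.218 × 5.6 = 18.0208 → 18 mol (2 s.f., last digit at the 10^0 place).
Sum: 21.22435 mol; keep the coarser place, 10^0.
Result: 21 mol.

21 mol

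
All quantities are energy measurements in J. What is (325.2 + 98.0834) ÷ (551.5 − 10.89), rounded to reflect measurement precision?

0.7830

325.2 + 98.0834 = 423.2834, limited to 1 d.p. → 4 s.f.; 551.5 − 10.89 = 540.61, limited to 1 d.p. → 4 s.f.
Carrying full precision, 423.2834 ÷ 540.61 = 0.782973677882…; keep min(4, 4) = 4 s.f.
Rounded to 4 significant figures: 0.7830.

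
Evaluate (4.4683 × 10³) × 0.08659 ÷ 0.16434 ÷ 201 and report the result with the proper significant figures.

(4.4683 × 10³) × 0.08659 ÷ 0.16434 ÷ 201 = 11.7130695857…
Multiplication/division keeps the fewest significant figures: 4.4683 × 10³ → 5 s.f., 0.08659 → 4 s.f., 0.16434 → 5 s.f., 201 → 3 s.f.; limit is 3.
Rounded to 3 significant figures: 11.7.

11.7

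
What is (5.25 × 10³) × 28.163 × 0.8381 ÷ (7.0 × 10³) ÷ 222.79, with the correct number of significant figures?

(5.25 × 10³) × 28.163 × 0.8381 ÷ (7.0 × 10³) ÷ 222.79 = 0.0794584933121…
Multiplication/division keeps the fewest significant figures: 5.25 × 10³ → 3 s.f., 28.163 → 5 s.f., 0.8381 → 4 s.f., 7.0 × 10³ → 2 s.f., 222.79 → 5 s.f.; limit is 2.
Rounded to 2 significant figures: 0.079.

0.079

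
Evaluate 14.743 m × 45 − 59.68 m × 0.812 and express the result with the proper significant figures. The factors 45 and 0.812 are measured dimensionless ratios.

14.743 × 45 = 663.435 → 6.6 × 10^2 m (2 s.f., last digit at the 10^1 place).
59.68 × 0.812 = 48.46016 → 48.5 m (3 s.f., last digit at the 10^-1 place).
Difference: 614.97484 m; keep the coarser place, 10^1.
Result: 6.1 × 10^2 m.

6.1 × 10^2 m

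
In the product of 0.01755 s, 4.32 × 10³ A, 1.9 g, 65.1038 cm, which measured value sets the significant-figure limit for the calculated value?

0.01755 s → 4 s.f.; 4.32 × 10³ A → 3 s.f.; 1.9 g → 2 s.f.; 65.1038 cm → 6 s.f.
The fewest is 2 significant figures, from 1.9 g.

1.9 g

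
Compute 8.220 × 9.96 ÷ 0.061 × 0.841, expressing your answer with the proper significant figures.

1.1 × 10³

8.220 × 9.96 ÷ 0.061 × 0.841 = 1128.74883934…
Multiplication/division keeps the fewest significant figures: 8.220 → 4 s.f., 9.96 → 3 s.f., 0.061 → 2 s.f., 0.841 → 3 s.f.; limit is 2.
Rounded to 2 significant figures: 1.1 × 10³.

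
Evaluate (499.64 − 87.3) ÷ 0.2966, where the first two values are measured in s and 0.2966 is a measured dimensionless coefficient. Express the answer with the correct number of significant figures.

499.64 s − 87.3 s = 412.34 s; the difference is limited to 1 decimal place (4 s.f.).
Carrying full precision, 412.34 ÷ 0.2966 = 1390.22252192… s; 0.2966 has 4 s.f., so the result keeps min(4, 4) = 4 s.f.
Rounded to 4 significant figures: 1.390 × 10^3 s.

1.390 × 10^3 s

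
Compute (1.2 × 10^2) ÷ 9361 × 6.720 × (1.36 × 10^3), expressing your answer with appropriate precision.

1.2 × 10^2

(1.2 × 10^2) ÷ 9361 × 6.720 × (1.36 × 10^3) = 117.156714026…
Multiplication/division keeps the fewest significant figures: 1.2 × 10^2 → 2 s.f., 9361 → 4 s.f., 6.720 → 4 s.f., 1.36 × 10^3 → 3 s.f.; limit is 2.
Rounded to 2 significant figures: 1.2 × 10^2.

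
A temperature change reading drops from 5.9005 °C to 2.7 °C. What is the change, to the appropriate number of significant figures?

5.9005 °C − 2.7 °C = 3.2005 °C.
Addition/subtraction keeps the fewest decimal places: 5.9005 → 4 decimal places, 2.7 → 1 decimal place; limit is 1.
Rounded to 1 decimal place: 3.2 °C.

3.2 °C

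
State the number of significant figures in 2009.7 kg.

2009.7: zeros between nonzero digits are significant.

5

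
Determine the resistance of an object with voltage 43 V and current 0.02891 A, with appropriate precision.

1.5 × 10³ Ω

resistance = 43 V ÷ 0.02891 A = 1487.37461086… Ω.
43 has 2 significant figures; 0.02891 has 4.
Division/multiplication keeps the fewest: 2 significant figures.
Rounded: 1.5 × 10³ Ω.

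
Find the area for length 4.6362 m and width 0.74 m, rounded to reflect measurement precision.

area = 4.6362 m × 0.74 m = 3.430788 m².
4.6362 has 5 significant figures; 0.74 has 2.
Division/multiplication keeps the fewest: 2 significant figures.
Rounded: 3.4 m².

3.4 m²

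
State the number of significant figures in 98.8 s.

98.8: every digit is nonzero and significant.

3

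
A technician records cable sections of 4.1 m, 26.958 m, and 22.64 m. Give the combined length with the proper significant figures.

4.1 m + 26.958 m + 22.64 m = 53.698 m.
Addition/subtraction keeps the fewest decimal places: 4.1 → 1 decimal place, 26.958 → 3 decimal places, 22.64 → 2 decimal places; limit is 1.
Rounded to 1 decimal place: 53.7 m.

53.7 m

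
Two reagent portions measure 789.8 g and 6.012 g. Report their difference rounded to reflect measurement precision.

783.8 g

789.8 g − 6.012 g = 783.788 g.
Addition/subtraction keeps the fewest decimal places: 789.8 → 1 decimal place, 6.012 → 3 decimal places; limit is 1.
Rounded to 1 decimal place: 783.8 g.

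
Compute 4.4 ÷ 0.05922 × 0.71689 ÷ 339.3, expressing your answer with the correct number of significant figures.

0.16

4.4 ÷ 0.05922 × 0.71689 ÷ 339.3 = 0.156983112718…
Multiplication/division keeps the fewest significant figures: 4.4 → 2 s.f., 0.05922 → 4 s.f., 0.71689 → 5 s.f., 339.3 → 4 s.f.; limit is 2.
Rounded to 2 significant figures: 0.16.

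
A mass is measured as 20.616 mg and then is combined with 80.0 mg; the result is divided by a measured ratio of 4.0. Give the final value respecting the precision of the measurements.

20.616 mg + 80.0 mg = 100.616 mg; the sum is limited to 1 decimal place (4 s.f.).
Carrying full precision, 100.616 ÷ 4.0 = 25.154 mg; 4.0 has 2 s.f., so the result keeps min(4, 2) = 2 s.f.
Rounded to 2 significant figures: 25 mg.

25 mg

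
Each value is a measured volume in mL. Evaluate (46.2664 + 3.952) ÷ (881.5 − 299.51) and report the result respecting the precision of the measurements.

46.2664 + 3.952 = 50.2184, limited to 3 d.p. → 5 s.f.; 881.5 − 299.51 = 581.99, limited to 1 d.p. → 4 s.f.
Carrying full precision, 50.2184 ÷ 581.99 = 0.0862873932542…; keep min(5, 4) = 4 s.f.
Rounded to 4 significant figures: 0.08629.

0.08629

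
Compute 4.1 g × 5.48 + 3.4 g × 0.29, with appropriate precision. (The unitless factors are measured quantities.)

4.1 × 5.48 = 22.468 → 22 g (2 s.f., last digit at the 10^0 place).
3.4 × 0.29 = 0.986 → 0.99 g (2 s.f., last digit at the 10^-2 place).
Sum: 23.454 g; keep the coarser place, 10^0.
Result: 23 g.

23 g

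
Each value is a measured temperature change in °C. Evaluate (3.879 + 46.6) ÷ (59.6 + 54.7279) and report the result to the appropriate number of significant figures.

0.442

3.879 + 46.6 = 50.479, limited to 1 d.p. → 3 s.f.; 59.6 + 54.7279 = 114.3279, limited to 1 d.p. → 4 s.f.
Carrying full precision, 50.479 ÷ 114.3279 = 0.441528270877…; keep min(3, 4) = 3 s.f.
Rounded to 3 significant figures: 0.442.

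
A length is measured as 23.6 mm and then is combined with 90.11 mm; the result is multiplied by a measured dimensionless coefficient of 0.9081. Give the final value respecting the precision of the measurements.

103.3 mm

23.6 mm + 90.11 mm = 113.71 mm; the sum is limited to 1 decimal place (4 s.f.).
Carrying full precision, 113.71 × 0.9081 = 103.260051 mm; 0.9081 has 4 s.f., so the result keeps min(4, 4) = 4 s.f.
Rounded to 4 significant figures: 103.3 mm.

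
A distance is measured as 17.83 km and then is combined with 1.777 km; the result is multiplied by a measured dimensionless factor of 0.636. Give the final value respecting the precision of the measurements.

17.83 km + 1.777 km = 19.607 km; the sum is limited to 2 decimal places (4 s.f.).
Carrying full precision, 19.607 × 0.636 = 12.470052 km; 0.636 has 3 s.f., so the result keeps min(4, 3) = 3 s.f.
Rounded to 3 significant figures: 12.5 km.

12.5 km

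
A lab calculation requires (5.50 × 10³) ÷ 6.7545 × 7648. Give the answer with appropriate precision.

6.23 × 10⁶

(5.50 × 10³) ÷ 6.7545 × 7648 = 6227552.00237…
Multiplication/division keeps the fewest significant figures: 5.50 × 10³ → 3 s.f., 6.7545 → 5 s.f., 7648 → 4 s.f.; limit is 3.
Rounded to 3 significant figures: 6.23 × 10⁶.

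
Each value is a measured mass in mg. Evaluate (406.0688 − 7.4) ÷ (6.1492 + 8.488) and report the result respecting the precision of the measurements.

406.0688 − 7.4 = 398.6688, limited to 1 d.p. → 4 s.f.; 6.1492 + 8.488 = 14.6372, limited to 3 d.p. → 5 s.f.
Carrying full precision, 398.6688 ÷ 14.6372 = 27.2366846118…; keep min(4, 5) = 4 s.f.
Rounded to 4 significant figures: 27.24.

27.24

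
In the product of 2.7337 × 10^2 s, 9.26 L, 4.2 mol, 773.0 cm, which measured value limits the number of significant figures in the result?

4.2 mol

2.7337 × 10^2 s → 5 s.f.; 9.26 L → 3 s.f.; 4.2 mol → 2 s.f.; 773.0 cm → 4 s.f.
The fewest is 2 significant figures, from 4.2 mol.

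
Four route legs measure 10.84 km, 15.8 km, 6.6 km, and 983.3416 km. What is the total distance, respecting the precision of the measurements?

10.84 km + 15.8 km + 6.6 km + 983.3416 km = 1016.5816 km.
Addition/subtraction keeps the fewest decimal places: 10.84 → 2 decimal places, 15.8 → 1 decimal place, 6.6 → 1 decimal place, 983.3416 → 4 decimal places; limit is 1.
Rounded to 1 decimal place: 1016.6 km.

1016.6 km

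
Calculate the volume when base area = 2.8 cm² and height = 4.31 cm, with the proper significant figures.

12 cm³

volume = 2.8 cm² × 4.31 cm = 12.068 cm³.
2.8 has 2 significant figures; 4.31 has 3.
Division/multiplication keeps the fewest: 2 significant figures.
Rounded: 12 cm³.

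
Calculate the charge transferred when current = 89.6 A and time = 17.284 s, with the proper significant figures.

charge transferred = 89.6 A × 17.284 s = 1548.6464 C.
89.6 has 3 significant figures; 17.284 has 5.
Division/multiplication keeps the fewest: 3 significant figures.
Rounded: 1.55 × 10^3 C.

1.55 × 10^3 C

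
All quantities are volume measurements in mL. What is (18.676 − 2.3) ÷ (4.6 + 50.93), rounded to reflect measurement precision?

18.676 − 2.3 = 16.376, limited to 1 d.p. → 3 s.f.; 4.6 + 50.93 = 55.53, limited to 1 d.p. → 3 s.f.
Carrying full precision, 16.376 ÷ 55.53 = 0.294903655682…; keep min(3, 3) = 3 s.f.
Rounded to 3 significant figures: 0.295.

0.295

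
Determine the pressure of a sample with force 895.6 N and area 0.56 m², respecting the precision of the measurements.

pressure = 895.6 N ÷ 0.56 m² = 1599.28571429… Pa.
895.6 has 4 significant figures; 0.56 has 2.
Division/multiplication keeps the fewest: 2 significant figures.
Rounded: 1.6 × 10^3 Pa.

1.6 × 10^3 Pa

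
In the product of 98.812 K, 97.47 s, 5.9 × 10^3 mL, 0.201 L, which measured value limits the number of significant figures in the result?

98.812 K → 5 s.f.; 97.47 s → 4 s.f.; 5.9 × 10^3 mL → 2 s.f.; 0.201 L → 3 s.f.
The fewest is 2 significant figures, from 5.9 × 10^3 mL.

5.9 × 10^3 mL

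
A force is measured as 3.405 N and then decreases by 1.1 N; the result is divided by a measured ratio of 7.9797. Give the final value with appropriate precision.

3.405 N − 1.1 N = 2.305 N; the difference is limited to 1 decimal place (2 s.f.).
Carrying full precision, 2.305 ÷ 7.9797 = 0.288857977117… N; 7.9797 has 5 s.f., so the result keeps min(2, 5) = 2 s.f.
Rounded to 2 significant figures: 0.29 N.

0.29 N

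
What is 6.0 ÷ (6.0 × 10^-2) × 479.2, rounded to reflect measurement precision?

4.8 × 10^4

6.0 ÷ (6.0 × 10^-2) × 479.2 = 47920
Multiplication/division keeps the fewest significant figures: 6.0 → 2 s.f., 6.0 × 10^-2 → 2 s.f., 479.2 → 4 s.f.; limit is 2.
Rounded to 2 significant figures: 4.8 × 10^4.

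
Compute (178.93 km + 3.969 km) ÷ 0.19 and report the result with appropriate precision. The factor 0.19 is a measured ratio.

9.6 × 10^2 km

178.93 km + 3.969 km = 182.899 km; the sum is limited to 2 decimal places (5 s.f.).
Carrying full precision, 182.899 ÷ 0.19 = 962.626315789… km; 0.19 has 2 s.f., so the result keeps min(5, 2) = 2 s.f.
Rounded to 2 significant figures: 9.6 × 10^2 km.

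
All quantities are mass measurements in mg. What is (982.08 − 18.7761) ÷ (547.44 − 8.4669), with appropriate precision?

982.08 − 18.7761 = 963.3039, limited to 2 d.p. → 5 s.f.; 547.44 − 8.4669 = 538.9731, limited to 2 d.p. → 5 s.f.
Carrying full precision, 963.3039 ÷ 538.9731 = 1.78729495034…; keep min(5, 5) = 5 s.f.
Rounded to 5 significant figures: 1.7873.

1.7873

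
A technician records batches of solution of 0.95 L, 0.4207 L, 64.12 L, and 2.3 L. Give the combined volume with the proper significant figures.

0.95 L + 0.4207 L + 64.12 L + 2.3 L = 67.7907 L.
Addition/subtraction keeps the fewest decimal places: 0.95 → 2 decimal places, 0.4207 → 4 decimal places, 64.12 → 2 decimal places, 2.3 → 1 decimal place; limit is 1.
Rounded to 1 decimal place: 67.8 L.

67.8 L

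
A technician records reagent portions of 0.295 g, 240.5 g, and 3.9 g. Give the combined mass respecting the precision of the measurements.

244.7 g

0.295 g + 240.5 g + 3.9 g = 244.695 g.
Addition/subtraction keeps the fewest decimal places: 0.295 → 3 decimal places, 240.5 → 1 decimal place, 3.9 → 1 decimal place; limit is 1.
Rounded to 1 decimal place: 244.7 g.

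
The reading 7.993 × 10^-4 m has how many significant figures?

4

7.993 × 10^-4: in scientific notation every digit of the coefficient is significant.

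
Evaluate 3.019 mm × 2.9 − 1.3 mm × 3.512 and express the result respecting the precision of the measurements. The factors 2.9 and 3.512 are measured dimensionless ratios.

4.2 mm

3.019 × 2.9 = 8.7551 → 8.8 mm (2 s.f., last digit at the 10^-1 place).
1.3 × 3.512 = 4.5656 → 4.6 mm (2 s.f., last digit at the 10^-1 place).
Difference: 4.1895 mm; keep the coarser place, 10^-1.
Result: 4.2 mm.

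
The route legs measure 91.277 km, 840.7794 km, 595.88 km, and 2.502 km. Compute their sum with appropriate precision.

1530.44 km

91.277 km + 840.7794 km + 595.88 km + 2.502 km = 1530.4384 km.
Addition/subtraction keeps the fewest decimal places: 91.277 → 3 decimal places, 840.7794 → 4 decimal places, 595.88 → 2 decimal places, 2.502 → 3 decimal places; limit is 2.
Rounded to 2 decimal places: 1530.44 km.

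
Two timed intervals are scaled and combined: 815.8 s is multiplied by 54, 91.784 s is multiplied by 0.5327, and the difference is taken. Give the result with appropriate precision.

815.8 × 54 = 44053.2 → 4.4 × 10⁴ s (2 s.f., last digit at the 10^3 place).
91.784 × 0.5327 = 48.8933368 → 48.89 s (4 s.f., last digit at the 10^-2 place).
Difference: 44004.3066632 s; keep the coarser place, 10^3.
Result: 4.4 × 10⁴ s.

4.4 × 10⁴ s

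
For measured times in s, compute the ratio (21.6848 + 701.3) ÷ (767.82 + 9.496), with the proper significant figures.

9.301 × 10⁻¹

21.6848 + 701.3 = 722.9848, limited to 1 d.p. → 4 s.f.; 767.82 + 9.496 = 777.316, limited to 2 d.p. → 5 s.f.
Carrying full precision, 722.9848 ÷ 777.316 = 0.930104101807…; keep min(4, 5) = 4 s.f.
Rounded to 4 significant figures: 9.301 × 10⁻¹.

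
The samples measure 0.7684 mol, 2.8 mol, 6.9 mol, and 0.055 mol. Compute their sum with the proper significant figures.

0.7684 mol + 2.8 mol + 6.9 mol + 0.055 mol = 10.5234 mol.
Addition/subtraction keeps the fewest decimal places: 0.7684 → 4 decimal places, 2.8 → 1 decimal place, 6.9 → 1 decimal place, 0.055 → 3 decimal places; limit is 1.
Rounded to 1 decimal place: 10.5 mol.

10.5 mol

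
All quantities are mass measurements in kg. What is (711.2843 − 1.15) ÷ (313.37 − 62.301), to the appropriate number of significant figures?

711.2843 − 1.15 = 710.1343, limited to 2 d.p. → 5 s.f.; 313.37 − 62.301 = 251.069, limited to 2 d.p. → 5 s.f.
Carrying full precision, 710.1343 ÷ 251.069 = 2.82844277868…; keep min(5, 5) = 5 s.f.
Rounded to 5 significant figures: 2.8284.

2.8284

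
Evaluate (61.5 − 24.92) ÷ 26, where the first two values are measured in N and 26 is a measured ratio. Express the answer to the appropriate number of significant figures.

61.5 N − 24.92 N = 36.58 N; the difference is limited to 1 decimal place (3 s.f.).
Carrying full precision, 36.58 ÷ 26 = 1.40692307692… N; 26 has 2 s.f., so the result keeps min(3, 2) = 2 s.f.
Rounded to 2 significant figures: 1.4 N.

1.4 N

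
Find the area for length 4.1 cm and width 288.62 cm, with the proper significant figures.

area = 4.1 cm × 288.62 cm = 1183.342 cm².
4.1 has 2 significant figures; 288.62 has 5.
Division/multiplication keeps the fewest: 2 significant figures.
Rounded: 1.2 × 10³ cm².

1.2 × 10³ cm²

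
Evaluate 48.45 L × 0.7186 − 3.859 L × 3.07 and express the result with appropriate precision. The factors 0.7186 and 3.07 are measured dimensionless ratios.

23.0 L

48.45 × 0.7186 = 34.81617 → 34.82 L (4 s.f., last digit at the 10^-2 place).
3.859 × 3.07 = 11.84713 → 11.8 L (3 s.f., last digit at the 10^-1 place).
Difference: 22.96904 L; keep the coarser place, 10^-1.
Result: 23.0 L.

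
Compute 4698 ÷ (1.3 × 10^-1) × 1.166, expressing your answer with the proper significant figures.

4698 ÷ (1.3 × 10^-1) × 1.166 = 42137.4461538…
Multiplication/division keeps the fewest significant figures: 4698 → 4 s.f., 1.3 × 10^-1 → 2 s.f., 1.166 → 4 s.f.; limit is 2.
Rounded to 2 significant figures: 4.2 × 10^4.

4.2 × 10^4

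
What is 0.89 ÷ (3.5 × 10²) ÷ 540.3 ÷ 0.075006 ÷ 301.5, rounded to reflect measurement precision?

0.89 ÷ (3.5 × 10²) ÷ 540.3 ÷ 0.075006 ÷ 301.5 = 2.08115138668 × 10^-7…
Multiplication/division keeps the fewest significant figures: 0.89 → 2 s.f., 3.5 × 10² → 2 s.f., 540.3 → 4 s.f., 0.075006 → 5 s.f., 301.5 → 4 s.f.; limit is 2.
Rounded to 2 significant figures: 2.1 × 10⁻⁷.

2.1 × 10⁻⁷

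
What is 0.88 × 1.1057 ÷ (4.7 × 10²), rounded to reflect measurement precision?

0.88 × 1.1057 ÷ (4.7 × 10²) = 0.00207024680851…
Multiplication/division keeps the fewest significant figures: 0.88 → 2 s.f., 1.1057 → 5 s.f., 4.7 × 10² → 2 s.f.; limit is 2.
Rounded to 2 significant figures: 0.0021.

0.0021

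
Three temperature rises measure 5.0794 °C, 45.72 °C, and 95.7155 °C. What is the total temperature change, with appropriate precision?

5.0794 °C + 45.72 °C + 95.7155 °C = 146.5149 °C.
Addition/subtraction keeps the fewest decimal places: 5.0794 → 4 decimal places, 45.72 → 2 decimal places, 95.7155 → 4 decimal places; limit is 2.
Rounded to 2 decimal places: 1.4651 × 10^2 °C.

1.4651 × 10^2 °C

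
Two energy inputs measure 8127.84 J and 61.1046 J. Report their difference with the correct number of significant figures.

8127.84 J − 61.1046 J = 8066.7354 J.
Addition/subtraction keeps the fewest decimal places: 8127.84 → 2 decimal places, 61.1046 → 4 decimal places; limit is 2.
Rounded to 2 decimal places: 8066.74 J.

8066.74 J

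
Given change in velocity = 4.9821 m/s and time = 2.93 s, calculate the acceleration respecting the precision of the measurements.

acceleration = 4.9821 m/s ÷ 2.93 s = 1.70037542662… m/s².
4.9821 has 5 significant figures; 2.93 has 3.
Division/multiplication keeps the fewest: 3 significant figures.
Rounded: 1.70 m/s².

1.70 m/s²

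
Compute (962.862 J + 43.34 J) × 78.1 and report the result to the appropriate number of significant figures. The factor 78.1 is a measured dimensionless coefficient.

7.86 × 10^4 J

962.862 J + 43.34 J = 1006.202 J; the sum is limited to 2 decimal places (6 s.f.).
Carrying full precision, 1006.202 × 78.1 = 78584.3762 J; 78.1 has 3 s.f., so the result keeps min(6, 3) = 3 s.f.
Rounded to 3 significant figures: 7.86 × 10^4 J.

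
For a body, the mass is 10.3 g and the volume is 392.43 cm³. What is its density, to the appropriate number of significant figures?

0.0262 g/cm³

density = 10.3 g ÷ 392.43 cm³ = 0.0262467191601… g/cm³.
10.3 has 3 significant figures; 392.43 has 5.
Division/multiplication keeps the fewest: 3 significant figures.
Rounded: 0.0262 g/cm³.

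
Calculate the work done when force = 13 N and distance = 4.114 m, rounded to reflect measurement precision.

work done = 13 N × 4.114 m = 53.482 J.
13 has 2 significant figures; 4.114 has 4.
Division/multiplication keeps the fewest: 2 significant figures.
Rounded: 53 J.

53 J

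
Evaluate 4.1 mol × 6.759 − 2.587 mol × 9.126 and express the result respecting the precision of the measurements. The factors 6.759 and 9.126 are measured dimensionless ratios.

4 mol

4.1 × 6.759 = 27.7119 → 28 mol (2 s.f., last digit at the 10^0 place).
2.587 × 9.126 = 23.608962 → 23.61 mol (4 s.f., last digit at the 10^-2 place).
Difference: 4.102938 mol; keep the coarser place, 10^0.
Result: 4 mol.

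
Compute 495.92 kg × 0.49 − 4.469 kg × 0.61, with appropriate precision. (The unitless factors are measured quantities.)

495.92 × 0.49 = 243.0008 → 2.4 × 10² kg (2 s.f., last digit at the 10^1 place).
4.469 × 0.61 = 2.72609 → 2.7 kg (2 s.f., last digit at the 10^-1 place).
Difference: 240.27471 kg; keep the coarser place, 10^1.
Result: 2.4 × 10² kg.

2.4 × 10² kg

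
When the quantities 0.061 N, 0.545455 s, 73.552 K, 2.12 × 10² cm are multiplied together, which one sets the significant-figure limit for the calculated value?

0.061 N → 2 s.f.; 0.545455 s → 6 s.f.; 73.552 K → 5 s.f.; 2.12 × 10² cm → 3 s.f.
The fewest is 2 significant figures, from 0.061 N.

0.061 N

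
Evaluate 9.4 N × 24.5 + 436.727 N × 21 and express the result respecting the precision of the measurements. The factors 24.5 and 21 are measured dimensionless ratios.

9.4 × 10³ N

9.4 × 24.5 = 230.3 → 2.3 × 10² N (2 s.f., last digit at the 10^1 place).
436.727 × 21 = 9171.267 → 9.2 × 10³ N (2 s.f., last digit at the 10^2 place).
Sum: 9401.567 N; keep the coarser place, 10^2.
Result: 9.4 × 10³ N.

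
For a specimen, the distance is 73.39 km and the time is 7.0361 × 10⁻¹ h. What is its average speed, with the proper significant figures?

average speed = 73.39 km ÷ 7.0361 × 10⁻¹ h = 104.304941658… km/h.
73.39 has 4 significant figures; 7.0361 × 10⁻¹ has 5.
Division/multiplication keeps the fewest: 4 significant figures.
Rounded: 104.3 km/h.

104.3 km/h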